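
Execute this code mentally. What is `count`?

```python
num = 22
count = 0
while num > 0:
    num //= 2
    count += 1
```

Let's trace through this code step by step.

Initialize: num = 22
Initialize: count = 0
Entering loop: while num > 0:

After execution: count = 5
5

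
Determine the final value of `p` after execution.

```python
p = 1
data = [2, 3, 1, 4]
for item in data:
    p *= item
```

Let's trace through this code step by step.

Initialize: p = 1
Initialize: data = [2, 3, 1, 4]
Entering loop: for item in data:

After execution: p = 24
24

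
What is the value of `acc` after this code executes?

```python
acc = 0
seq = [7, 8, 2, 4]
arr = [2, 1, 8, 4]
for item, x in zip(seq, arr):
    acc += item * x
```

Let's trace through this code step by step.

Initialize: acc = 0
Initialize: seq = [7, 8, 2, 4]
Initialize: arr = [2, 1, 8, 4]
Entering loop: for item, x in zip(seq, arr):

After execution: acc = 54
54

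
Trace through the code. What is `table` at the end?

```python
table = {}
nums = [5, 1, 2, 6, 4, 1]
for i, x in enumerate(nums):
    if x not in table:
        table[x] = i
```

Let's trace through this code step by step.

Initialize: table = {}
Initialize: nums = [5, 1, 2, 6, 4, 1]
Entering loop: for i, x in enumerate(nums):

After execution: table = {5: 0, 1: 1, 2: 2, 6: 3, 4: 4}
{5: 0, 1: 1, 2: 2, 6: 3, 4: 4}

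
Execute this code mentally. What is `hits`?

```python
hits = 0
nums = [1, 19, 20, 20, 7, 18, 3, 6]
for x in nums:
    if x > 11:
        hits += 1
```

Let's trace through this code step by step.

Initialize: hits = 0
Initialize: nums = [1, 19, 20, 20, 7, 18, 3, 6]
Entering loop: for x in nums:

After execution: hits = 4
4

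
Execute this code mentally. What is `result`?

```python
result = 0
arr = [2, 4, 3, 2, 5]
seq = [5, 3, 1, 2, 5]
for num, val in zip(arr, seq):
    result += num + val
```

Let's trace through this code step by step.

Initialize: result = 0
Initialize: arr = [2, 4, 3, 2, 5]
Initialize: seq = [5, 3, 1, 2, 5]
Entering loop: for num, val in zip(arr, seq):

After execution: result = 32
32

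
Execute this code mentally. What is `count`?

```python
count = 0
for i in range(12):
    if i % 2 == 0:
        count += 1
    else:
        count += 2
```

Let's trace through this code step by step.

Initialize: count = 0
Entering loop: for i in range(12):

After execution: count = 18
18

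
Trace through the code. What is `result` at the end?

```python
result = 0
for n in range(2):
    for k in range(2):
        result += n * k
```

Let's trace through this code step by step.

Initialize: result = 0
Entering loop: for n in range(2):

After execution: result = 1
1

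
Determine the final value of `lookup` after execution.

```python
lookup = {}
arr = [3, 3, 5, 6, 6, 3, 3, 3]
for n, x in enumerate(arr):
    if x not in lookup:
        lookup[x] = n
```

Let's trace through this code step by step.

Initialize: lookup = {}
Initialize: arr = [3, 3, 5, 6, 6, 3, 3, 3]
Entering loop: for n, x in enumerate(arr):

After execution: lookup = {3: 0, 5: 2, 6: 3}
{3: 0, 5: 2, 6: 3}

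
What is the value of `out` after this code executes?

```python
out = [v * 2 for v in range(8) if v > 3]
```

Let's trace through this code step by step.

Initialize: out = [v * 2 for v in range(8) if v > 3]

After execution: out = [8, 10, 12, 14]
[8, 10, 12, 14]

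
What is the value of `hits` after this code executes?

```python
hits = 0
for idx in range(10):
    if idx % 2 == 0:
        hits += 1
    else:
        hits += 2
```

Let's trace through this code step by step.

Initialize: hits = 0
Entering loop: for idx in range(10):

After execution: hits = 15
15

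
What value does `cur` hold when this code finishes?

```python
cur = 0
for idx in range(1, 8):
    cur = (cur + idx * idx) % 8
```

Let's trace through this code step by step.

Initialize: cur = 0
Entering loop: for idx in range(1, 8):

After execution: cur = 4
4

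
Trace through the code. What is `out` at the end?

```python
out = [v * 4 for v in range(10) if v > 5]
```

Let's trace through this code step by step.

Initialize: out = [v * 4 for v in range(10) if v > 5]

After execution: out = [24, 28, 32, 36]
[24, 28, 32, 36]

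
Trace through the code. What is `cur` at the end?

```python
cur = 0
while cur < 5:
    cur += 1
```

Let's trace through this code step by step.

Initialize: cur = 0
Entering loop: while cur < 5:

After execution: cur = 5
5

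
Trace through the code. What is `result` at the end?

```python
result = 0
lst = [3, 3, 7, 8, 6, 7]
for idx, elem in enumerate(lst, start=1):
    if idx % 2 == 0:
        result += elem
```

Let's trace through this code step by step.

Initialize: result = 0
Initialize: lst = [3, 3, 7, 8, 6, 7]
Entering loop: for idx, elem in enumerate(lst, start=1):

After execution: result = 18
18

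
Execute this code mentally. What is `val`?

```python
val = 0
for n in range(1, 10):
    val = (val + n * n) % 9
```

Let's trace through this code step by step.

Initialize: val = 0
Entering loop: for n in range(1, 10):

After execution: val = 6
6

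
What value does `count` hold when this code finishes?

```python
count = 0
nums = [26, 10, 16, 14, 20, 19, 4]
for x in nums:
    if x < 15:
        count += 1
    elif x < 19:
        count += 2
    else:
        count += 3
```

Let's trace through this code step by step.

Initialize: count = 0
Initialize: nums = [26, 10, 16, 14, 20, 19, 4]
Entering loop: for x in nums:

After execution: count = 14
14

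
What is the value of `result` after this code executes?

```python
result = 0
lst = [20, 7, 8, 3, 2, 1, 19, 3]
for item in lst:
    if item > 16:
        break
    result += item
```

Let's trace through this code step by step.

Initialize: result = 0
Initialize: lst = [20, 7, 8, 3, 2, 1, 19, 3]
Entering loop: for item in lst:

After execution: result = 0
0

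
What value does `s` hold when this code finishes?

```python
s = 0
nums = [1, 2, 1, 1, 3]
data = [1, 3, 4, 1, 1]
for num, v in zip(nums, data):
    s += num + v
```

Let's trace through this code step by step.

Initialize: s = 0
Initialize: nums = [1, 2, 1, 1, 3]
Initialize: data = [1, 3, 4, 1, 1]
Entering loop: for num, v in zip(nums, data):

After execution: s = 18
18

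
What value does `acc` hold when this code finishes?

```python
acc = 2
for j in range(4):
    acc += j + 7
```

Let's trace through this code step by step.

Initialize: acc = 2
Entering loop: for j in range(4):

After execution: acc = 36
36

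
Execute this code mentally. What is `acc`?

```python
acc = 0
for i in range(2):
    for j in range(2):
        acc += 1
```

Let's trace through this code step by step.

Initialize: acc = 0
Entering loop: for i in range(2):

After execution: acc = 4
4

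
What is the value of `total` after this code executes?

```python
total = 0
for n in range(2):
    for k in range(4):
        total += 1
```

Let's trace through this code step by step.

Initialize: total = 0
Entering loop: for n in range(2):

After execution: total = 8
8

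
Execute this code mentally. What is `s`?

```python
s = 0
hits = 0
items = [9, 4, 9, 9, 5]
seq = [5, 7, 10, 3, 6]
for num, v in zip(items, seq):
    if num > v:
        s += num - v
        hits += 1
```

Let's trace through this code step by step.

Initialize: s = 0
Initialize: hits = 0
Initialize: items = [9, 4, 9, 9, 5]
Initialize: seq = [5, 7, 10, 3, 6]
Entering loop: for num, v in zip(items, seq):

After execution: s = 10
10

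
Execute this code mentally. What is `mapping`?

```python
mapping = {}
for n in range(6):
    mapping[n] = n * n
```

Let's trace through this code step by step.

Initialize: mapping = {}
Entering loop: for n in range(6):

After execution: mapping = {0: 0, 1: 1, 2: 4, 3: 9, 4: 16, 5: 25}
{0: 0, 1: 1, 2: 4, 3: 9, 4: 16, 5: 25}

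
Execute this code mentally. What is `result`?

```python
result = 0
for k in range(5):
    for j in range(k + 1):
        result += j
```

Let's trace through this code step by step.

Initialize: result = 0
Entering loop: for k in range(5):

After execution: result = 20
20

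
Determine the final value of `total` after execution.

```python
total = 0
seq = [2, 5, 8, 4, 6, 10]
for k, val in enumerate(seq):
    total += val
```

Let's trace through this code step by step.

Initialize: total = 0
Initialize: seq = [2, 5, 8, 4, 6, 10]
Entering loop: for k, val in enumerate(seq):

After execution: total = 35
35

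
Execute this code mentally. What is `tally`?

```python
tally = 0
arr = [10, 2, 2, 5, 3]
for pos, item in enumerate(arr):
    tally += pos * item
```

Let's trace through this code step by step.

Initialize: tally = 0
Initialize: arr = [10, 2, 2, 5, 3]
Entering loop: for pos, item in enumerate(arr):

After execution: tally = 33
33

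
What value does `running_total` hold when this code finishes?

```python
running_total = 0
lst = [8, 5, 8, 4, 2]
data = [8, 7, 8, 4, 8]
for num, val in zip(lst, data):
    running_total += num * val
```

Let's trace through this code step by step.

Initialize: running_total = 0
Initialize: lst = [8, 5, 8, 4, 2]
Initialize: data = [8, 7, 8, 4, 8]
Entering loop: for num, val in zip(lst, data):

After execution: running_total = 195
195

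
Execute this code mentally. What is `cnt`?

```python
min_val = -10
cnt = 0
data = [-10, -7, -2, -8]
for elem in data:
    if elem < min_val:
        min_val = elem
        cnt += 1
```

Let's trace through this code step by step.

Initialize: min_val = -10
Initialize: cnt = 0
Initialize: data = [-10, -7, -2, -8]
Entering loop: for elem in data:

After execution: cnt = 0
0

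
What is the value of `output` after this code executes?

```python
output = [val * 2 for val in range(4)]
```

Let's trace through this code step by step.

Initialize: output = [val * 2 for val in range(4)]

After execution: output = [0, 2, 4, 6]
[0, 2, 4, 6]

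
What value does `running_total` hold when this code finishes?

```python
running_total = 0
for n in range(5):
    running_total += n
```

Let's trace through this code step by step.

Initialize: running_total = 0
Entering loop: for n in range(5):

After execution: running_total = 10
10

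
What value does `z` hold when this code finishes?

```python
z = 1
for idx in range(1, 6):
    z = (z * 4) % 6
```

Let's trace through this code step by step.

Initialize: z = 1
Entering loop: for idx in range(1, 6):

After execution: z = 4
4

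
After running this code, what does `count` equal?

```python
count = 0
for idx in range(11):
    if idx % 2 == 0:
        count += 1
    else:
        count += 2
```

Let's trace through this code step by step.

Initialize: count = 0
Entering loop: for idx in range(11):

After execution: count = 16
16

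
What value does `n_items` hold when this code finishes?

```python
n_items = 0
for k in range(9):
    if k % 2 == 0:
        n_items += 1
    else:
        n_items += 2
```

Let's trace through this code step by step.

Initialize: n_items = 0
Entering loop: for k in range(9):

After execution: n_items = 13
13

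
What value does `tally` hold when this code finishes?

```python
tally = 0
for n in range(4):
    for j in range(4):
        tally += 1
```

Let's trace through this code step by step.

Initialize: tally = 0
Entering loop: for n in range(4):

After execution: tally = 16
16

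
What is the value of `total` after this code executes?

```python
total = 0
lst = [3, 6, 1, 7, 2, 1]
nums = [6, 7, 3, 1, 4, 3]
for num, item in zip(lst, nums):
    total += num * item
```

Let's trace through this code step by step.

Initialize: total = 0
Initialize: lst = [3, 6, 1, 7, 2, 1]
Initialize: nums = [6, 7, 3, 1, 4, 3]
Entering loop: for num, item in zip(lst, nums):

After execution: total = 81
81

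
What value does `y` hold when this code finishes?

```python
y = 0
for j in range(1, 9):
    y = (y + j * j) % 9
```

Let's trace through this code step by step.

Initialize: y = 0
Entering loop: for j in range(1, 9):

After execution: y = 6
6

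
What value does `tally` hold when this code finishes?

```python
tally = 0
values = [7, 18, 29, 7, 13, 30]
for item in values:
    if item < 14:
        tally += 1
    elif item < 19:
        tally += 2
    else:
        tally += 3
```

Let's trace through this code step by step.

Initialize: tally = 0
Initialize: values = [7, 18, 29, 7, 13, 30]
Entering loop: for item in values:

After execution: tally = 11
11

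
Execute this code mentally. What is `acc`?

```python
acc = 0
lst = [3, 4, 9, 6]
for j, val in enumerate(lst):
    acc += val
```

Let's trace through this code step by step.

Initialize: acc = 0
Initialize: lst = [3, 4, 9, 6]
Entering loop: for j, val in enumerate(lst):

After execution: acc = 22
22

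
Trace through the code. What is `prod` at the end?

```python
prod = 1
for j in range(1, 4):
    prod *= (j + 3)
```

Let's trace through this code step by step.

Initialize: prod = 1
Entering loop: for j in range(1, 4):

After execution: prod = 120
120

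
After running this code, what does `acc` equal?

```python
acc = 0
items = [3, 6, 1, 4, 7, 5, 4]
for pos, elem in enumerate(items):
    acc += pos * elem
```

Let's trace through this code step by step.

Initialize: acc = 0
Initialize: items = [3, 6, 1, 4, 7, 5, 4]
Entering loop: for pos, elem in enumerate(items):

After execution: acc = 97
97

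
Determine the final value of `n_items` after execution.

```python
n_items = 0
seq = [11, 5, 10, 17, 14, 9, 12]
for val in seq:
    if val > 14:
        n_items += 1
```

Let's trace through this code step by step.

Initialize: n_items = 0
Initialize: seq = [11, 5, 10, 17, 14, 9, 12]
Entering loop: for val in seq:

After execution: n_items = 1
1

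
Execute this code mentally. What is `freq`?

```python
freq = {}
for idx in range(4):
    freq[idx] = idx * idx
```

Let's trace through this code step by step.

Initialize: freq = {}
Entering loop: for idx in range(4):

After execution: freq = {0: 0, 1: 1, 2: 4, 3: 9}
{0: 0, 1: 1, 2: 4, 3: 9}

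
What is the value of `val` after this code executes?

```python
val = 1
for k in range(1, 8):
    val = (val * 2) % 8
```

Let's trace through this code step by step.

Initialize: val = 1
Entering loop: for k in range(1, 8):

After execution: val = 0
0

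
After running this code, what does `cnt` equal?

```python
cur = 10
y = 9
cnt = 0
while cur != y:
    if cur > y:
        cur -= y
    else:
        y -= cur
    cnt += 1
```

Let's trace through this code step by step.

Initialize: cur = 10
Initialize: y = 9
Initialize: cnt = 0
Entering loop: while cur != y:

After execution: cnt = 9
9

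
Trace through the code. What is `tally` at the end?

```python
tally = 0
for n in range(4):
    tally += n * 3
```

Let's trace through this code step by step.

Initialize: tally = 0
Entering loop: for n in range(4):

After execution: tally = 18
18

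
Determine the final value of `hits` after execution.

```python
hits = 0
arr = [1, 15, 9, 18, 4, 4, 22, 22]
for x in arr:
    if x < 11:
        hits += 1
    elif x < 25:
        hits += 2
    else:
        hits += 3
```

Let's trace through this code step by step.

Initialize: hits = 0
Initialize: arr = [1, 15, 9, 18, 4, 4, 22, 22]
Entering loop: for x in arr:

After execution: hits = 12
12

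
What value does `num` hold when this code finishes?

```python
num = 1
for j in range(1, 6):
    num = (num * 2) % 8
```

Let's trace through this code step by step.

Initialize: num = 1
Entering loop: for j in range(1, 6):

After execution: num = 0
0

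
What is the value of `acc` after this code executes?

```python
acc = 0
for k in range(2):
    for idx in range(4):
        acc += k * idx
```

Let's trace through this code step by step.

Initialize: acc = 0
Entering loop: for k in range(2):

After execution: acc = 6
6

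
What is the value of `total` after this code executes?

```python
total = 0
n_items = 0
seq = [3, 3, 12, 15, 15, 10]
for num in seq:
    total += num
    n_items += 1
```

Let's trace through this code step by step.

Initialize: total = 0
Initialize: n_items = 0
Initialize: seq = [3, 3, 12, 15, 15, 10]
Entering loop: for num in seq:

After execution: total = 58
58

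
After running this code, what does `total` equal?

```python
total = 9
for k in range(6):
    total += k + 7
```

Let's trace through this code step by step.

Initialize: total = 9
Entering loop: for k in range(6):

After execution: total = 66
66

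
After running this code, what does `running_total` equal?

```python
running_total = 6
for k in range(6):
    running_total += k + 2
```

Let's trace through this code step by step.

Initialize: running_total = 6
Entering loop: for k in range(6):

After execution: running_total = 33
33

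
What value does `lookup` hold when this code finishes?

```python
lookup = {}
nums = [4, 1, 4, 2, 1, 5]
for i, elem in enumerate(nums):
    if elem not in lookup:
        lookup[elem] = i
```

Let's trace through this code step by step.

Initialize: lookup = {}
Initialize: nums = [4, 1, 4, 2, 1, 5]
Entering loop: for i, elem in enumerate(nums):

After execution: lookup = {4: 0, 1: 1, 2: 3, 5: 5}
{4: 0, 1: 1, 2: 3, 5: 5}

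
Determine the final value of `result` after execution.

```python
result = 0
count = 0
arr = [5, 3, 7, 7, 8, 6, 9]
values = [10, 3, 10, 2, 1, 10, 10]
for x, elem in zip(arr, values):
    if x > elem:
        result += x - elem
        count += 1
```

Let's trace through this code step by step.

Initialize: result = 0
Initialize: count = 0
Initialize: arr = [5, 3, 7, 7, 8, 6, 9]
Initialize: values = [10, 3, 10, 2, 1, 10, 10]
Entering loop: for x, elem in zip(arr, values):

After execution: result = 12
12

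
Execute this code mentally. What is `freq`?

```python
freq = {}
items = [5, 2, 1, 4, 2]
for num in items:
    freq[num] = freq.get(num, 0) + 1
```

Let's trace through this code step by step.

Initialize: freq = {}
Initialize: items = [5, 2, 1, 4, 2]
Entering loop: for num in items:

After execution: freq = {5: 1, 2: 2, 1: 1, 4: 1}
{5: 1, 2: 2, 1: 1, 4: 1}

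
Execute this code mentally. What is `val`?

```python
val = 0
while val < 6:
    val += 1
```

Let's trace through this code step by step.

Initialize: val = 0
Entering loop: while val < 6:

After execution: val = 6
6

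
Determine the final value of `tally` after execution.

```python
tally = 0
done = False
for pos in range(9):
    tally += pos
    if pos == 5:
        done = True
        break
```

Let's trace through this code step by step.

Initialize: tally = 0
Initialize: done = False
Entering loop: for pos in range(9):

After execution: tally = 15
15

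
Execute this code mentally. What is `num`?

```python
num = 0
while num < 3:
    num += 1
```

Let's trace through this code step by step.

Initialize: num = 0
Entering loop: while num < 3:

After execution: num = 3
3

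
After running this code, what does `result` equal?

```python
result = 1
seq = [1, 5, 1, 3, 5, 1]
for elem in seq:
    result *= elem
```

Let's trace through this code step by step.

Initialize: result = 1
Initialize: seq = [1, 5, 1, 3, 5, 1]
Entering loop: for elem in seq:

After execution: result = 75
75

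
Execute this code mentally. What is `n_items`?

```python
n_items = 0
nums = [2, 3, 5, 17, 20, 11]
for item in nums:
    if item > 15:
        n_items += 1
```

Let's trace through this code step by step.

Initialize: n_items = 0
Initialize: nums = [2, 3, 5, 17, 20, 11]
Entering loop: for item in nums:

After execution: n_items = 2
2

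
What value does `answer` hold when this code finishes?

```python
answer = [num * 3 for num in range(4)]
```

Let's trace through this code step by step.

Initialize: answer = [num * 3 for num in range(4)]

After execution: answer = [0, 3, 6, 9]
[0, 3, 6, 9]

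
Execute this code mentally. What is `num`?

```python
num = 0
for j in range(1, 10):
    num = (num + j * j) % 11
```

Let's trace through this code step by step.

Initialize: num = 0
Entering loop: for j in range(1, 10):

After execution: num = 10
10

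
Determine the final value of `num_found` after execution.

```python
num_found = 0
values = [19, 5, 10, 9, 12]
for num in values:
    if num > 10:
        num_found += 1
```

Let's trace through this code step by step.

Initialize: num_found = 0
Initialize: values = [19, 5, 10, 9, 12]
Entering loop: for num in values:

After execution: num_found = 2
2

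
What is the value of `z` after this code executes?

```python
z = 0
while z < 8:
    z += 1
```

Let's trace through this code step by step.

Initialize: z = 0
Entering loop: while z < 8:

After execution: z = 8
8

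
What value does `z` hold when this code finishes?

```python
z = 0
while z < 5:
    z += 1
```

Let's trace through this code step by step.

Initialize: z = 0
Entering loop: while z < 5:

After execution: z = 5
5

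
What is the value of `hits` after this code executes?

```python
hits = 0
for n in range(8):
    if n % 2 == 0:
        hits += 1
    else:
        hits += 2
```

Let's trace through this code step by step.

Initialize: hits = 0
Entering loop: for n in range(8):

After execution: hits = 12
12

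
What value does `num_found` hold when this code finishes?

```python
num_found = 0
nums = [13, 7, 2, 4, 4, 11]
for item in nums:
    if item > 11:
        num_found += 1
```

Let's trace through this code step by step.

Initialize: num_found = 0
Initialize: nums = [13, 7, 2, 4, 4, 11]
Entering loop: for item in nums:

After execution: num_found = 1
1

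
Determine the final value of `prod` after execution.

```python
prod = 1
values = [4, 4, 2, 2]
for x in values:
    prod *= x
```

Let's trace through this code step by step.

Initialize: prod = 1
Initialize: values = [4, 4, 2, 2]
Entering loop: for x in values:

After execution: prod = 64
64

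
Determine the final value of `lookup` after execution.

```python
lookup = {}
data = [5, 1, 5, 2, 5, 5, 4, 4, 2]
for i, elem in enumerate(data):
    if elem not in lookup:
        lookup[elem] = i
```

Let's trace through this code step by step.

Initialize: lookup = {}
Initialize: data = [5, 1, 5, 2, 5, 5, 4, 4, 2]
Entering loop: for i, elem in enumerate(data):

After execution: lookup = {5: 0, 1: 1, 2: 3, 4: 6}
{5: 0, 1: 1, 2: 3, 4: 6}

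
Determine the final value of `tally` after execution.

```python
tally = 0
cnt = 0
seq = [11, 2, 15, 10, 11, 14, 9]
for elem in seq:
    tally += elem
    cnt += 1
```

Let's trace through this code step by step.

Initialize: tally = 0
Initialize: cnt = 0
Initialize: seq = [11, 2, 15, 10, 11, 14, 9]
Entering loop: for elem in seq:

After execution: tally = 72
72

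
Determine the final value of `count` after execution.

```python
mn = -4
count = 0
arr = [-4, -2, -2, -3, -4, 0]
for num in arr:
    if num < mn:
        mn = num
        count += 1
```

Let's trace through this code step by step.

Initialize: mn = -4
Initialize: count = 0
Initialize: arr = [-4, -2, -2, -3, -4, 0]
Entering loop: for num in arr:

After execution: count = 0
0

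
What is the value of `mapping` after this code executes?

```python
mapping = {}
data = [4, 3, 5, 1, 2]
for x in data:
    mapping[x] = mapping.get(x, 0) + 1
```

Let's trace through this code step by step.

Initialize: mapping = {}
Initialize: data = [4, 3, 5, 1, 2]
Entering loop: for x in data:

After execution: mapping = {4: 1, 3: 1, 5: 1, 1: 1, 2: 1}
{4: 1, 3: 1, 5: 1, 1: 1, 2: 1}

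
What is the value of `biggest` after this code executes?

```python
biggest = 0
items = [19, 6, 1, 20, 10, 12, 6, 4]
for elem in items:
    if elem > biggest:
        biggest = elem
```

Let's trace through this code step by step.

Initialize: biggest = 0
Initialize: items = [19, 6, 1, 20, 10, 12, 6, 4]
Entering loop: for elem in items:

After execution: biggest = 20
20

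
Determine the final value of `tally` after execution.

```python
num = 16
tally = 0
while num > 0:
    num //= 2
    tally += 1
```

Let's trace through this code step by step.

Initialize: num = 16
Initialize: tally = 0
Entering loop: while num > 0:

After execution: tally = 5
5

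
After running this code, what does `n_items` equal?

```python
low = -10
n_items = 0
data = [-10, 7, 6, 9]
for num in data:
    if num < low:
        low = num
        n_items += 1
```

Let's trace through this code step by step.

Initialize: low = -10
Initialize: n_items = 0
Initialize: data = [-10, 7, 6, 9]
Entering loop: for num in data:

After execution: n_items = 0
0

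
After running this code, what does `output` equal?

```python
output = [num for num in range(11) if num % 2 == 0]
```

Let's trace through this code step by step.

Initialize: output = [num for num in range(11) if num % 2 == 0]

After execution: output = [0, 2, 4, 6, 8, 10]
[0, 2, 4, 6, 8, 10]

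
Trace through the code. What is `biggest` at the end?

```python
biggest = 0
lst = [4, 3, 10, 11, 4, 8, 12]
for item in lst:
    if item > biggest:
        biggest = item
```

Let's trace through this code step by step.

Initialize: biggest = 0
Initialize: lst = [4, 3, 10, 11, 4, 8, 12]
Entering loop: for item in lst:

After execution: biggest = 12
12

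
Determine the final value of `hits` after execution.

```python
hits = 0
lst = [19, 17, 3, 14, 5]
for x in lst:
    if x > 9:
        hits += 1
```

Let's trace through this code step by step.

Initialize: hits = 0
Initialize: lst = [19, 17, 3, 14, 5]
Entering loop: for x in lst:

After execution: hits = 3
3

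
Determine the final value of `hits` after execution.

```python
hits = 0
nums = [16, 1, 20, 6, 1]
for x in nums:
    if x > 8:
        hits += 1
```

Let's trace through this code step by step.

Initialize: hits = 0
Initialize: nums = [16, 1, 20, 6, 1]
Entering loop: for x in nums:

After execution: hits = 2
2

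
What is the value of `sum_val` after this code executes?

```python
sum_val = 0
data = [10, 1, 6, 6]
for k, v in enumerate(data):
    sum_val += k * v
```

Let's trace through this code step by step.

Initialize: sum_val = 0
Initialize: data = [10, 1, 6, 6]
Entering loop: for k, v in enumerate(data):

After execution: sum_val = 31
31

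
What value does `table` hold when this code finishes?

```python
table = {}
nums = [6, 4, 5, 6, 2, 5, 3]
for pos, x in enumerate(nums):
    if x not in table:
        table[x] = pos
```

Let's trace through this code step by step.

Initialize: table = {}
Initialize: nums = [6, 4, 5, 6, 2, 5, 3]
Entering loop: for pos, x in enumerate(nums):

After execution: table = {6: 0, 4: 1, 5: 2, 2: 4, 3: 6}
{6: 0, 4: 1, 5: 2, 2: 4, 3: 6}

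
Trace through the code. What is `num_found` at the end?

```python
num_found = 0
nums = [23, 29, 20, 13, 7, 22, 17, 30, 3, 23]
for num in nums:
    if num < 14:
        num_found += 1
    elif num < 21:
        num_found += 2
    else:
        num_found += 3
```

Let's trace through this code step by step.

Initialize: num_found = 0
Initialize: nums = [23, 29, 20, 13, 7, 22, 17, 30, 3, 23]
Entering loop: for num in nums:

After execution: num_found = 22
22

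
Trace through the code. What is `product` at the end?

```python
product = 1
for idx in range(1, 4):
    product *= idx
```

Let's trace through this code step by step.

Initialize: product = 1
Entering loop: for idx in range(1, 4):

After execution: product = 6
6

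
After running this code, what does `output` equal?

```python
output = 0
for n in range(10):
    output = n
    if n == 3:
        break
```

Let's trace through this code step by step.

Initialize: output = 0
Entering loop: for n in range(10):

After execution: output = 3
3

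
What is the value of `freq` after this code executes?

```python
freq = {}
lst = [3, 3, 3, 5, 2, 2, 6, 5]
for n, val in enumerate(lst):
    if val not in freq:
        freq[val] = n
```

Let's trace through this code step by step.

Initialize: freq = {}
Initialize: lst = [3, 3, 3, 5, 2, 2, 6, 5]
Entering loop: for n, val in enumerate(lst):

After execution: freq = {3: 0, 5: 3, 2: 4, 6: 6}
{3: 0, 5: 3, 2: 4, 6: 6}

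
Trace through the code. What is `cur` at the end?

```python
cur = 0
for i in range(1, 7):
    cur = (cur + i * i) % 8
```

Let's trace through this code step by step.

Initialize: cur = 0
Entering loop: for i in range(1, 7):

After execution: cur = 3
3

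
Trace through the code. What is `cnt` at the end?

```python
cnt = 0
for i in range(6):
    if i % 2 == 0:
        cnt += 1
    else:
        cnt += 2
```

Let's trace through this code step by step.

Initialize: cnt = 0
Entering loop: for i in range(6):

After execution: cnt = 9
9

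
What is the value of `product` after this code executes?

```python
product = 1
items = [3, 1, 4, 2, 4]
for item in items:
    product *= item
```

Let's trace through this code step by step.

Initialize: product = 1
Initialize: items = [3, 1, 4, 2, 4]
Entering loop: for item in items:

After execution: product = 96
96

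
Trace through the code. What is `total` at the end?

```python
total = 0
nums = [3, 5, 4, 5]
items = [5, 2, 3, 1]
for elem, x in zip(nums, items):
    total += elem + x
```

Let's trace through this code step by step.

Initialize: total = 0
Initialize: nums = [3, 5, 4, 5]
Initialize: items = [5, 2, 3, 1]
Entering loop: for elem, x in zip(nums, items):

After execution: total = 28
28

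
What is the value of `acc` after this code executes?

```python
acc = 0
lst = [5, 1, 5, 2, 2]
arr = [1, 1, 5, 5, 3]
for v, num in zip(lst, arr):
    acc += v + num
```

Let's trace through this code step by step.

Initialize: acc = 0
Initialize: lst = [5, 1, 5, 2, 2]
Initialize: arr = [1, 1, 5, 5, 3]
Entering loop: for v, num in zip(lst, arr):

After execution: acc = 30
30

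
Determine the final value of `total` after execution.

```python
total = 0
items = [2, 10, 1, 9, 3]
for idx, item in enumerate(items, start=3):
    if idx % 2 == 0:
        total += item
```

Let's trace through this code step by step.

Initialize: total = 0
Initialize: items = [2, 10, 1, 9, 3]
Entering loop: for idx, item in enumerate(items, start=3):

After execution: total = 19
19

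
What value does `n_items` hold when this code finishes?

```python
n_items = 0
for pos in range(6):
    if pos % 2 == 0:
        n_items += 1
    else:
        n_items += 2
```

Let's trace through this code step by step.

Initialize: n_items = 0
Entering loop: for pos in range(6):

After execution: n_items = 9
9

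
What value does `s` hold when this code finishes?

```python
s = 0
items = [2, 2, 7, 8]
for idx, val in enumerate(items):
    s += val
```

Let's trace through this code step by step.

Initialize: s = 0
Initialize: items = [2, 2, 7, 8]
Entering loop: for idx, val in enumerate(items):

After execution: s = 19
19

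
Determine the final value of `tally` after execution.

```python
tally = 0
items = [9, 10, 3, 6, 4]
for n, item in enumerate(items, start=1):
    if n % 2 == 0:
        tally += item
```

Let's trace through this code step by step.

Initialize: tally = 0
Initialize: items = [9, 10, 3, 6, 4]
Entering loop: for n, item in enumerate(items, start=1):

After execution: tally = 16
16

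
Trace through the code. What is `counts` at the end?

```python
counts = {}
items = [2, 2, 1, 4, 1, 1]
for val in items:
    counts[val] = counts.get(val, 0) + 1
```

Let's trace through this code step by step.

Initialize: counts = {}
Initialize: items = [2, 2, 1, 4, 1, 1]
Entering loop: for val in items:

After execution: counts = {2: 2, 1: 3, 4: 1}
{2: 2, 1: 3, 4: 1}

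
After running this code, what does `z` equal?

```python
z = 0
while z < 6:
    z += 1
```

Let's trace through this code step by step.

Initialize: z = 0
Entering loop: while z < 6:

After execution: z = 6
6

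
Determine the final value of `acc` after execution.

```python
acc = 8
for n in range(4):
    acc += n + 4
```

Let's trace through this code step by step.

Initialize: acc = 8
Entering loop: for n in range(4):

After execution: acc = 30
30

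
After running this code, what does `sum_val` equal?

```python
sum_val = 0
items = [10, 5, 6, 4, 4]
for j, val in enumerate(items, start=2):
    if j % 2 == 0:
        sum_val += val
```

Let's trace through this code step by step.

Initialize: sum_val = 0
Initialize: items = [10, 5, 6, 4, 4]
Entering loop: for j, val in enumerate(items, start=2):

After execution: sum_val = 20
20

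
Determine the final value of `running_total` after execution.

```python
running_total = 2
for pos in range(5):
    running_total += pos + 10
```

Let's trace through this code step by step.

Initialize: running_total = 2
Entering loop: for pos in range(5):

After execution: running_total = 62
62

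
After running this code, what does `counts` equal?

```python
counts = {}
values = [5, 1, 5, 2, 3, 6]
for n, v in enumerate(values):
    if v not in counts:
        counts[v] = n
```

Let's trace through this code step by step.

Initialize: counts = {}
Initialize: values = [5, 1, 5, 2, 3, 6]
Entering loop: for n, v in enumerate(values):

After execution: counts = {5: 0, 1: 1, 2: 3, 3: 4, 6: 5}
{5: 0, 1: 1, 2: 3, 3: 4, 6: 5}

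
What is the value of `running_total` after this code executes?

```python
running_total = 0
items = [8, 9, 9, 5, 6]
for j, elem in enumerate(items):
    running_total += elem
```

Let's trace through this code step by step.

Initialize: running_total = 0
Initialize: items = [8, 9, 9, 5, 6]
Entering loop: for j, elem in enumerate(items):

After execution: running_total = 37
37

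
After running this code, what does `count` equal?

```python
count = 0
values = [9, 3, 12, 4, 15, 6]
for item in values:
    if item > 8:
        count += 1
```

Let's trace through this code step by step.

Initialize: count = 0
Initialize: values = [9, 3, 12, 4, 15, 6]
Entering loop: for item in values:

After execution: count = 3
3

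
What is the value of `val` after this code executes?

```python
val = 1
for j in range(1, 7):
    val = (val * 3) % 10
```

Let's trace through this code step by step.

Initialize: val = 1
Entering loop: for j in range(1, 7):

After execution: val = 9
9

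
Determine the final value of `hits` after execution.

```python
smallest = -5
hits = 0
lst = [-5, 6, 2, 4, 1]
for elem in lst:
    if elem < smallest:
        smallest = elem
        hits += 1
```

Let's trace through this code step by step.

Initialize: smallest = -5
Initialize: hits = 0
Initialize: lst = [-5, 6, 2, 4, 1]
Entering loop: for elem in lst:

After execution: hits = 0
0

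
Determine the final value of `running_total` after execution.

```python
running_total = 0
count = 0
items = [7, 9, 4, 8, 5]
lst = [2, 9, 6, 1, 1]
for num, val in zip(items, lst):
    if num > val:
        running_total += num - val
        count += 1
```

Let's trace through this code step by step.

Initialize: running_total = 0
Initialize: count = 0
Initialize: items = [7, 9, 4, 8, 5]
Initialize: lst = [2, 9, 6, 1, 1]
Entering loop: for num, val in zip(items, lst):

After execution: running_total = 16
16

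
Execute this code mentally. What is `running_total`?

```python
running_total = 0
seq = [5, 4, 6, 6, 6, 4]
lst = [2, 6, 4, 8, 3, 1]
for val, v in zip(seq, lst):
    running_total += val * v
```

Let's trace through this code step by step.

Initialize: running_total = 0
Initialize: seq = [5, 4, 6, 6, 6, 4]
Initialize: lst = [2, 6, 4, 8, 3, 1]
Entering loop: for val, v in zip(seq, lst):

After execution: running_total = 128
128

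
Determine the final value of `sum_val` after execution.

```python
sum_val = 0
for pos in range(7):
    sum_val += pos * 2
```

Let's trace through this code step by step.

Initialize: sum_val = 0
Entering loop: for pos in range(7):

After execution: sum_val = 42
42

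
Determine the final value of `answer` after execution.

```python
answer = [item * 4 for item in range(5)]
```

Let's trace through this code step by step.

Initialize: answer = [item * 4 for item in range(5)]

After execution: answer = [0, 4, 8, 12, 16]
[0, 4, 8, 12, 16]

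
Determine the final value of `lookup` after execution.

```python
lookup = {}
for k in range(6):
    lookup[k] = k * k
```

Let's trace through this code step by step.

Initialize: lookup = {}
Entering loop: for k in range(6):

After execution: lookup = {0: 0, 1: 1, 2: 4, 3: 9, 4: 16, 5: 25}
{0: 0, 1: 1, 2: 4, 3: 9, 4: 16, 5: 25}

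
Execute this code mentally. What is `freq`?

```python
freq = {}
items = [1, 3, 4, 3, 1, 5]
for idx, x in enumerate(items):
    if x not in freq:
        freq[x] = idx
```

Let's trace through this code step by step.

Initialize: freq = {}
Initialize: items = [1, 3, 4, 3, 1, 5]
Entering loop: for idx, x in enumerate(items):

After execution: freq = {1: 0, 3: 1, 4: 2, 5: 5}
{1: 0, 3: 1, 4: 2, 5: 5}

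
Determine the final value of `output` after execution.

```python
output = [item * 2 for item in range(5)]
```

Let's trace through this code step by step.

Initialize: output = [item * 2 for item in range(5)]

After execution: output = [0, 2, 4, 6, 8]
[0, 2, 4, 6, 8]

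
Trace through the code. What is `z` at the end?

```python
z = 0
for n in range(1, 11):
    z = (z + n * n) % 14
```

Let's trace through this code step by step.

Initialize: z = 0
Entering loop: for n in range(1, 11):

After execution: z = 7
7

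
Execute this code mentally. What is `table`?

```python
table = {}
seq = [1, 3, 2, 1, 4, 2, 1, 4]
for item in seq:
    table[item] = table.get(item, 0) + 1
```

Let's trace through this code step by step.

Initialize: table = {}
Initialize: seq = [1, 3, 2, 1, 4, 2, 1, 4]
Entering loop: for item in seq:

After execution: table = {1: 3, 3: 1, 2: 2, 4: 2}
{1: 3, 3: 1, 2: 2, 4: 2}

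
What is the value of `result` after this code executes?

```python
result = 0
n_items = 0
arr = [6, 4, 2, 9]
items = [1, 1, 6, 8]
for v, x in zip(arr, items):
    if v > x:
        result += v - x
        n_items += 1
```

Let's trace through this code step by step.

Initialize: result = 0
Initialize: n_items = 0
Initialize: arr = [6, 4, 2, 9]
Initialize: items = [1, 1, 6, 8]
Entering loop: for v, x in zip(arr, items):

After execution: result = 9
9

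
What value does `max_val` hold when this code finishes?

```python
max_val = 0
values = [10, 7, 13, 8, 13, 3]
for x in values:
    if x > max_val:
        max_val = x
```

Let's trace through this code step by step.

Initialize: max_val = 0
Initialize: values = [10, 7, 13, 8, 13, 3]
Entering loop: for x in values:

After execution: max_val = 13
13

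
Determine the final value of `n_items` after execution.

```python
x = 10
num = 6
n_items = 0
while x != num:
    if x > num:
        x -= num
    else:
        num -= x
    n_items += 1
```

Let's trace through this code step by step.

Initialize: x = 10
Initialize: num = 6
Initialize: n_items = 0
Entering loop: while x != num:

After execution: n_items = 3
3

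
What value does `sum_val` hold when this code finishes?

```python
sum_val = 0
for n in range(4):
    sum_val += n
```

Let's trace through this code step by step.

Initialize: sum_val = 0
Entering loop: for n in range(4):

After execution: sum_val = 6
6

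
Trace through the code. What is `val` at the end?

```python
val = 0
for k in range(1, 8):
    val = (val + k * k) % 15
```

Let's trace through this code step by step.

Initialize: val = 0
Entering loop: for k in range(1, 8):

After execution: val = 5
5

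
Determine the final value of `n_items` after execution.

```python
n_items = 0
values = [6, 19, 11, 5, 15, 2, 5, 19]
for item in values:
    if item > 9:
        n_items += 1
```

Let's trace through this code step by step.

Initialize: n_items = 0
Initialize: values = [6, 19, 11, 5, 15, 2, 5, 19]
Entering loop: for item in values:

After execution: n_items = 4
4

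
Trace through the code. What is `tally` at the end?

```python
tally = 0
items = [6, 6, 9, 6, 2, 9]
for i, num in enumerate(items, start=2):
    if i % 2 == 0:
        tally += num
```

Let's trace through this code step by step.

Initialize: tally = 0
Initialize: items = [6, 6, 9, 6, 2, 9]
Entering loop: for i, num in enumerate(items, start=2):

After execution: tally = 17
17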